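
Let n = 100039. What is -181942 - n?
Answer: -281981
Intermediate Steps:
-181942 - n = -181942 - 1*100039 = -181942 - 100039 = -281981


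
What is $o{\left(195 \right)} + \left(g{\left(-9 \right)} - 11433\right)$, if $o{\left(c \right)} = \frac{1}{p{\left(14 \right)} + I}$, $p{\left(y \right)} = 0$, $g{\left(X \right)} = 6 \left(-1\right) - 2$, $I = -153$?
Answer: $- \frac{1750474}{153} \approx -11441.0$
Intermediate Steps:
$g{\left(X \right)} = -8$ ($g{\left(X \right)} = -6 - 2 = -8$)
$o{\left(c \right)} = - \frac{1}{153}$ ($o{\left(c \right)} = \frac{1}{0 - 153} = \frac{1}{-153} = - \frac{1}{153}$)
$o{\left(195 \right)} + \left(g{\left(-9 \right)} - 11433\right) = - \frac{1}{153} - 11441 = - \frac{1750474}{153}$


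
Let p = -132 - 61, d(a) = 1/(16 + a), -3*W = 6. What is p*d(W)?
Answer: -193/14 ≈ -13.786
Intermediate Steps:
W = -2 (W = -⅓*6 = -2)
p = -193
p*d(W) = -193/(16 - 2) = -193/14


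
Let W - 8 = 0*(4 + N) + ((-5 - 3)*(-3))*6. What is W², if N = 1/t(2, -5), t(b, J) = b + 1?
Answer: 23104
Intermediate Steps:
t(b, J) = 1 + b
N = ⅓ (N = 1/(1 + 2) = 1/3 = ⅓ ≈ 0.33333)
W = 152 (W = 8 + (0*(4 + ⅓) + ((-5 - 3)*(-3))*6) = 8 + (0*(13/3) - 8*(-3)*6) = 8 + (0 + 24*6) = 8 + (0 + 144) = 8 + 144 = 152)
W² = 152² = 23104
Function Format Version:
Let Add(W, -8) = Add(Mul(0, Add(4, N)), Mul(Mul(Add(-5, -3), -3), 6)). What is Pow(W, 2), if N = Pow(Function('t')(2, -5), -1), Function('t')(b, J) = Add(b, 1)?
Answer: 23104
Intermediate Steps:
Function('t')(b, J) = Add(1, b)
N = Rational(1, 3) (N = Pow(Add(1, 2), -1) = Pow(3, -1) = Rational(1, 3) ≈ 0.33333)
W = 152 (W = Add(8, Add(Mul(0, Add(4, Rational(1, 3))), Mul(Mul(Add(-5, -3), -3), 6))) = Add(8, Add(Mul(0, Rational(13, 3)), Mul(Mul(-8, -3), 6))) = Add(8, Add(0, Mul(24, 6))) = Add(8, Add(0, 144)) = Add(8, 144) = 152)
Pow(W, 2) = Pow(152, 2) = 23104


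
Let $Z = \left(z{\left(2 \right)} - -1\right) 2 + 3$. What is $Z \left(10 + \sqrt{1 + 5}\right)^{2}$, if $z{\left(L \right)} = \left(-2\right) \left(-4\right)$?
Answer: $2226 + 420 \sqrt{6} \approx 3254.8$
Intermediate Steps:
$z{\left(L \right)} = 8$
$Z = 21$ ($Z = \left(8 - -1\right) 2 + 3 = \left(8 + 1\right) 2 + 3 = 9 \cdot 2 + 3 = 18 + 3 = 21$)
$Z \left(10 + \sqrt{1 + 5}\right)^{2} = 21 \left(10 + \sqrt{1 + 5}\right)^{2} = 21 \left(10 + \sqrt{6}\right)^{2}$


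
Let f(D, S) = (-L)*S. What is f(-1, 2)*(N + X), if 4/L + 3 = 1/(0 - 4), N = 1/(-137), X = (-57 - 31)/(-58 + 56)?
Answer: 192864/1781 ≈ 108.29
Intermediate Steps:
X = 44 (X = -88/(-2) = -88*(-½) = 44)
N = -1/137 ≈ -0.0072993
L = -16/13 (L = 4/(-3 + 1/(0 - 4)) = 4/(-3 + 1/(-4)) = 4/(-3 - ¼) = 4/(-13/4) = 4*(-4/13) = -16/13 ≈ -1.2308)
f(D, S) = 16*S/13 (f(D, S) = (-1*(-16/13))*S = 16*S/13)
f(-1, 2)*(N + X) = ((16/13)*2)*(-1/137 + 44) = (32/13)*(6027/137) = 192864/1781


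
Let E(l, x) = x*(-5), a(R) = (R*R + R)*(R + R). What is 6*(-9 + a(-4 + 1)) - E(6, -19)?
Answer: -365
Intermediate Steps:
a(R) = 2*R*(R + R²) (a(R) = (R² + R)*(2*R) = (R + R²)*(2*R) = 2*R*(R + R²))
E(l, x) = -5*x
6*(-9 + a(-4 + 1)) - E(6, -19) = 6*(-9 + 2*(-4 + 1)²*(1 + (-4 + 1))) - (-5)*(-19) = 6*(-9 + 2*(-3)²*(1 - 3)) - 1*95 = 6*(-9 + 2*9*(-2)) - 95 = 6*(-9 - 36) - 95 = 6*(-45) - 95 = -270 - 95 = -365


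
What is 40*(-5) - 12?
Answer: -212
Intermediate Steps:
40*(-5) - 12 = -200 - 12 = -212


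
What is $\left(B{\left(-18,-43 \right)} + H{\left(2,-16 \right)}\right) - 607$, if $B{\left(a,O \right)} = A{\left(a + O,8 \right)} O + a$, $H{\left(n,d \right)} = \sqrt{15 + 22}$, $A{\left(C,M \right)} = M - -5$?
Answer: $-1184 + \sqrt{37} \approx -1177.9$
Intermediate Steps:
$A{\left(C,M \right)} = 5 + M$ ($A{\left(C,M \right)} = M + 5 = 5 + M$)
$H{\left(n,d \right)} = \sqrt{37}$
$B{\left(a,O \right)} = a + 13 O$ ($B{\left(a,O \right)} = \left(5 + 8\right) O + a = 13 O + a = a + 13 O$)
$\left(B{\left(-18,-43 \right)} + H{\left(2,-16 \right)}\right) - 607 = \left(\left(-18 + 13 \left(-43\right)\right) + \sqrt{37}\right) - 607 = \left(\left(-18 - 559\right) + \sqrt{37}\right) - 607 = \left(-577 + \sqrt{37}\right) - 607 = -1184 + \sqrt{37}$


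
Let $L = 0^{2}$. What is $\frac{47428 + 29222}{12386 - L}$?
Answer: $\frac{38325}{6193} \approx 6.1884$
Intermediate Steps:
$L = 0$
$\frac{47428 + 29222}{12386 - L} = \frac{47428 + 29222}{12386 - 0} = \frac{76650}{12386 + 0} = \frac{76650}{12386} = 76650 \cdot \frac{1}{12386} = \frac{38325}{6193}$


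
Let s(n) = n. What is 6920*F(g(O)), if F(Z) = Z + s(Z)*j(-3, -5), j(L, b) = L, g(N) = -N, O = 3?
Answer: 41520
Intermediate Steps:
F(Z) = -2*Z (F(Z) = Z + Z*(-3) = Z - 3*Z = -2*Z)
6920*F(g(O)) = 6920*(-(-2)*3) = 6920*(-2*(-3)) = 6920*6 = 41520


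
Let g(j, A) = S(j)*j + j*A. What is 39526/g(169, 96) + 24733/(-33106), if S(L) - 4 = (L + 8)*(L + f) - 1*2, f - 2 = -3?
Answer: -61696951331/83459332138 ≈ -0.73925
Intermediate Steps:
f = -1 (f = 2 - 3 = -1)
S(L) = 2 + (-1 + L)*(8 + L) (S(L) = 4 + ((L + 8)*(L - 1) - 1*2) = 4 + ((8 + L)*(-1 + L) - 2) = 4 + ((-1 + L)*(8 + L) - 2) = 4 + (-2 + (-1 + L)*(8 + L)) = 2 + (-1 + L)*(8 + L))
g(j, A) = A*j + j*(-6 + j² + 7*j) (g(j, A) = (-6 + j² + 7*j)*j + j*A = j*(-6 + j² + 7*j) + A*j = A*j + j*(-6 + j² + 7*j))
39526/g(169, 96) + 24733/(-33106) = 39526/((169*(-6 + 96 + 169² + 7*169))) + 24733/(-33106) = 39526/((169*(-6 + 96 + 28561 + 1183))) + 24733*(-1/33106) = 39526/((169*29834)) - 24733/33106 = 39526/5041946 - 24733/33106 = 39526*(1/5041946) - 24733/33106 = 19763/2520973 - 24733/33106 = -61696951331/83459332138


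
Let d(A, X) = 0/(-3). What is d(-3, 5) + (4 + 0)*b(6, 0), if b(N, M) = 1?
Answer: 4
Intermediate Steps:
d(A, X) = 0 (d(A, X) = 0*(-⅓) = 0)
d(-3, 5) + (4 + 0)*b(6, 0) = 0 + (4 + 0)*1 = 0 + 4*1 = 0 + 4 = 4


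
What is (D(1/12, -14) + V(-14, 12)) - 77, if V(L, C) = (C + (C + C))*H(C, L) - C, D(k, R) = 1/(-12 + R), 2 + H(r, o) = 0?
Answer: -4187/26 ≈ -161.04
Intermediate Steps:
H(r, o) = -2 (H(r, o) = -2 + 0 = -2)
V(L, C) = -7*C (V(L, C) = (C + (C + C))*(-2) - C = (C + 2*C)*(-2) - C = (3*C)*(-2) - C = -6*C - C = -7*C)
(D(1/12, -14) + V(-14, 12)) - 77 = (1/(-12 - 14) - 7*12) - 77 = (1/(-26) - 84) - 77 = (-1/26 - 84) - 77 = -2185/26 - 77 = -4187/26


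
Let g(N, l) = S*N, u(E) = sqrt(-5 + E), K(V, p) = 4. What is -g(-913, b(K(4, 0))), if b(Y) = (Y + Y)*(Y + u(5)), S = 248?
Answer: 226424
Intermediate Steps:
b(Y) = 2*Y**2 (b(Y) = (Y + Y)*(Y + sqrt(-5 + 5)) = (2*Y)*(Y + sqrt(0)) = (2*Y)*(Y + 0) = (2*Y)*Y = 2*Y**2)
g(N, l) = 248*N
-g(-913, b(K(4, 0))) = -248*(-913) = -1*(-226424) = 226424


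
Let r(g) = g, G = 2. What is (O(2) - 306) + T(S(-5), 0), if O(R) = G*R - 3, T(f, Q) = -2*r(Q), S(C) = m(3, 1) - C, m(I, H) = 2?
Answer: -305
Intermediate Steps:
S(C) = 2 - C
T(f, Q) = -2*Q
O(R) = -3 + 2*R (O(R) = 2*R - 3 = -3 + 2*R)
(O(2) - 306) + T(S(-5), 0) = ((-3 + 2*2) - 306) - 2*0 = ((-3 + 4) - 306) + 0 = (1 - 306) + 0 = -305 + 0 = -305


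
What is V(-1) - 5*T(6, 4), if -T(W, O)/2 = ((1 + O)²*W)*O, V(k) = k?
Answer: 5999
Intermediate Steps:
T(W, O) = -2*O*W*(1 + O)² (T(W, O) = -2*(1 + O)²*W*O = -2*W*(1 + O)²*O = -2*O*W*(1 + O)²)
V(-1) - 5*T(6, 4) = -1 - (-10)*4*6*(1 + 4)² = -1 - (-10)*4*6*5² = -1 - (-10)*4*6*25 = -1 - 5*(-1200) = -1 + 6000 = 5999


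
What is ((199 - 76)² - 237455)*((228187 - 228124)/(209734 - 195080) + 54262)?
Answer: -5199521232529/431 ≈ -1.2064e+10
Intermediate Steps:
((199 - 76)² - 237455)*((228187 - 228124)/(209734 - 195080) + 54262) = (123² - 237455)*(63/14654 + 54262) = (15129 - 237455)*(63*(1/14654) + 54262) = -222326*(63/14654 + 54262) = -222326*795155411/14654 = -5199521232529/431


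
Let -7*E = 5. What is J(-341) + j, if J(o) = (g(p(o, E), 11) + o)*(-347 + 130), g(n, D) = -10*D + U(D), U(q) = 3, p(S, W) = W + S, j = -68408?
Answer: 28808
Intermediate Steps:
E = -5/7 (E = -⅐*5 = -5/7 ≈ -0.71429)
p(S, W) = S + W
g(n, D) = 3 - 10*D (g(n, D) = -10*D + 3 = 3 - 10*D)
J(o) = 23219 - 217*o (J(o) = ((3 - 10*11) + o)*(-347 + 130) = ((3 - 110) + o)*(-217) = (-107 + o)*(-217) = 23219 - 217*o)
J(-341) + j = (23219 - 217*(-341)) - 68408 = (23219 + 73997) - 68408 = 97216 - 68408 = 28808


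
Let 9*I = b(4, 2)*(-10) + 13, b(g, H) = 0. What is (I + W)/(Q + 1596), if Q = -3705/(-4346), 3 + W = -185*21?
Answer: -8000986/3287331 ≈ -2.4339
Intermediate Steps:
W = -3888 (W = -3 - 185*21 = -3 - 3885 = -3888)
Q = 3705/4346 (Q = -3705*(-1/4346) = 3705/4346 ≈ 0.85251)
I = 13/9 (I = (0*(-10) + 13)/9 = (0 + 13)/9 = (1/9)*13 = 13/9 ≈ 1.4444)
(I + W)/(Q + 1596) = (13/9 - 3888)/(3705/4346 + 1596) = -34979/(9*6939921/4346) = -34979/9*4346/6939921 = -8000986/3287331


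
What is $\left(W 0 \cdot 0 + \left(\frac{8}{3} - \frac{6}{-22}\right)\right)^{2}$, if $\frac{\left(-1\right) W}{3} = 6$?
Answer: $\frac{9409}{1089} \approx 8.64$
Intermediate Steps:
$W = -18$ ($W = \left(-3\right) 6 = -18$)
$\left(W 0 \cdot 0 + \left(\frac{8}{3} - \frac{6}{-22}\right)\right)^{2} = \left(\left(-18\right) 0 \cdot 0 + \left(\frac{8}{3} - \frac{6}{-22}\right)\right)^{2} = \left(0 \cdot 0 + \left(8 \cdot \frac{1}{3} - - \frac{3}{11}\right)\right)^{2} = \left(0 + \left(\frac{8}{3} + \frac{3}{11}\right)\right)^{2} = \left(0 + \frac{97}{33}\right)^{2} = \left(\frac{97}{33}\right)^{2} = \frac{9409}{1089}$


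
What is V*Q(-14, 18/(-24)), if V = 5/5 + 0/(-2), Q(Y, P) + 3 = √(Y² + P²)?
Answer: -3 + √3145/4 ≈ 11.020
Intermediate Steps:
Q(Y, P) = -3 + √(P² + Y²) (Q(Y, P) = -3 + √(Y² + P²) = -3 + √(P² + Y²))
V = 1 (V = 5*(⅕) + 0*(-½) = 1 + 0 = 1)
V*Q(-14, 18/(-24)) = 1*(-3 + √((18/(-24))² + (-14)²)) = 1*(-3 + √((18*(-1/24))² + 196)) = 1*(-3 + √((-¾)² + 196)) = 1*(-3 + √(9/16 + 196)) = 1*(-3 + √(3145/16)) = 1*(-3 + √3145/4) = -3 + √3145/4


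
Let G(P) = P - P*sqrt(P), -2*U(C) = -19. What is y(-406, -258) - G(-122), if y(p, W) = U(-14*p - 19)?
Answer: 263/2 - 122*I*sqrt(122) ≈ 131.5 - 1347.5*I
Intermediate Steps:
U(C) = 19/2 (U(C) = -1/2*(-19) = 19/2)
y(p, W) = 19/2
G(P) = P - P**(3/2)
y(-406, -258) - G(-122) = 19/2 - (-122 - (-122)**(3/2)) = 19/2 - (-122 - (-122)*I*sqrt(122)) = 19/2 - (-122 + 122*I*sqrt(122)) = 19/2 + (122 - 122*I*sqrt(122)) = 263/2 - 122*I*sqrt(122)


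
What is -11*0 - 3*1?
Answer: -3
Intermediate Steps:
-11*0 - 3*1 = 0 - 3 = -3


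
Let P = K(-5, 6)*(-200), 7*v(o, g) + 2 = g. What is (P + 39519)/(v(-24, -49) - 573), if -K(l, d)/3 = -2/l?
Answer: -92771/1354 ≈ -68.516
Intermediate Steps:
v(o, g) = -2/7 + g/7
K(l, d) = 6/l (K(l, d) = -(-6)/l = 6/l)
P = 240 (P = (6/(-5))*(-200) = (6*(-⅕))*(-200) = -6/5*(-200) = 240)
(P + 39519)/(v(-24, -49) - 573) = (240 + 39519)/((-2/7 + (⅐)*(-49)) - 573) = 39759/((-2/7 - 7) - 573) = 39759/(-51/7 - 573) = 39759/(-4062/7) = 39759*(-7/4062) = -92771/1354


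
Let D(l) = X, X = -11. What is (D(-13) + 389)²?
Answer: 142884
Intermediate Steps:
D(l) = -11
(D(-13) + 389)² = (-11 + 389)² = 378² = 142884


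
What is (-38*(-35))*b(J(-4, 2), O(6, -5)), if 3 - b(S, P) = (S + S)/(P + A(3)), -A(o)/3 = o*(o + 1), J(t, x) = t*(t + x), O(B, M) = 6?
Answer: 14098/3 ≈ 4699.3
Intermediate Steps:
A(o) = -3*o*(1 + o) (A(o) = -3*o*(o + 1) = -3*o*(1 + o))
b(S, P) = 3 - 2*S/(-36 + P) (b(S, P) = 3 - (S + S)/(P - 3*3*(1 + 3)) = 3 - 2*S/(P - 3*3*4) = 3 - 2*S/(P - 36) = 3 - 2*S/(-36 + P))
(-38*(-35))*b(J(-4, 2), O(6, -5)) = (-38*(-35))*((-108 - (-8)*(-4 + 2) + 3*6)/(-36 + 6)) = 1330*((-108 - (-8)*(-2) + 18)/(-30)) = 1330*(-(-108 - 2*8 + 18)/30) = 1330*(-(-108 - 16 + 18)/30) = 1330*(-1/30*(-106)) = 1330*(53/15) = 14098/3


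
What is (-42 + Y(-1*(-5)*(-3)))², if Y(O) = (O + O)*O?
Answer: 166464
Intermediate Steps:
Y(O) = 2*O² (Y(O) = (2*O)*O = 2*O²)
(-42 + Y(-1*(-5)*(-3)))² = (-42 + 2*(-1*(-5)*(-3))²)² = (-42 + 2*(5*(-3))²)² = (-42 + 2*(-15)²)² = (-42 + 2*225)² = (-42 + 450)² = 408² = 166464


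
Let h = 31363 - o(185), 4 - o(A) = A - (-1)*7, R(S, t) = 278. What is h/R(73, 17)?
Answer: 31551/278 ≈ 113.49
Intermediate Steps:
o(A) = -3 - A (o(A) = 4 - (A - (-1)*7) = 4 - (A - 1*(-7)) = 4 - (A + 7) = 4 - (7 + A) = 4 + (-7 - A) = -3 - A)
h = 31551 (h = 31363 - (-3 - 1*185) = 31363 - (-3 - 185) = 31363 - 1*(-188) = 31363 + 188 = 31551)
h/R(73, 17) = 31551/278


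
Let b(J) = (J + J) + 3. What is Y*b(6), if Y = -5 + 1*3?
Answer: -30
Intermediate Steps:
Y = -2 (Y = -5 + 3 = -2)
b(J) = 3 + 2*J (b(J) = 2*J + 3 = 3 + 2*J)
Y*b(6) = -2*(3 + 2*6) = -2*(3 + 12) = -2*15 = -30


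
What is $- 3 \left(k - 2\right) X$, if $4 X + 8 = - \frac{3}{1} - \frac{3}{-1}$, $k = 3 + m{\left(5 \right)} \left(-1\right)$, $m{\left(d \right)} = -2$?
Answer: $18$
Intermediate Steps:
$k = 5$ ($k = 3 - -2 = 3 + 2 = 5$)
$X = -2$ ($X = -2 + \frac{- \frac{3}{1} - \frac{3}{-1}}{4} = -2 + \frac{\left(-3\right) 1 - -3}{4} = -2 + \frac{-3 + 3}{4} = -2 + \frac{1}{4} \cdot 0 = -2 + 0 = -2$)
$- 3 \left(k - 2\right) X = - 3 \left(5 - 2\right) \left(-2\right) = \left(-3\right) 3 \left(-2\right) = \left(-9\right) \left(-2\right) = 18$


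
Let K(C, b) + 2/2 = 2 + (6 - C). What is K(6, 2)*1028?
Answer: 1028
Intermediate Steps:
K(C, b) = 7 - C (K(C, b) = -1 + (2 + (6 - C)) = -1 + (8 - C) = 7 - C)
K(6, 2)*1028 = (7 - 1*6)*1028 = (7 - 6)*1028 = 1*1028 = 1028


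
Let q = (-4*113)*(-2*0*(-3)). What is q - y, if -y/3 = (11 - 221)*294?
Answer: -185220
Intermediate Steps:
y = 185220 (y = -3*(11 - 221)*294 = -(-630)*294 = -3*(-61740) = 185220)
q = 0 (q = -0*(-3) = -452*0 = 0)
q - y = 0 - 1*185220 = 0 - 185220 = -185220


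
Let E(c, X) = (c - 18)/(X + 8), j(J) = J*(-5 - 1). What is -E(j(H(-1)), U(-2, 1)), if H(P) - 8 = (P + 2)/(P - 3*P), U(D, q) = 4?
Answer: 23/4 ≈ 5.7500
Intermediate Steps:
H(P) = 8 - (2 + P)/(2*P) (H(P) = 8 + (P + 2)/(P - 3*P) = 8 + (2 + P)/((-2*P)) = 8 + (2 + P)*(-1/(2*P)) = 8 - (2 + P)/(2*P))
j(J) = -6*J (j(J) = J*(-6) = -6*J)
E(c, X) = (-18 + c)/(8 + X)
-E(j(H(-1)), U(-2, 1)) = -(-18 - 6*(15/2 - 1/(-1)))/(8 + 4) = -(-18 - 6*(15/2 - 1*(-1)))/12 = -(-18 - 6*(15/2 + 1))/12 = -(-18 - 6*17/2)/12 = -(-18 - 51)/12 = -(-69)/12 = -1*(-23/4) = 23/4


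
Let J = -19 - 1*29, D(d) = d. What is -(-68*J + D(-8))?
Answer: -3256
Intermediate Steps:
J = -48 (J = -19 - 29 = -48)
-(-68*J + D(-8)) = -(-68*(-48) - 8) = -(3264 - 8) = -1*3256 = -3256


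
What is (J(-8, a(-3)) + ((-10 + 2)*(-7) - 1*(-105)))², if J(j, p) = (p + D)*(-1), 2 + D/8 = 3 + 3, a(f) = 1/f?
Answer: 150544/9 ≈ 16727.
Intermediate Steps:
D = 32 (D = -16 + 8*(3 + 3) = -16 + 8*6 = -16 + 48 = 32)
J(j, p) = -32 - p (J(j, p) = (p + 32)*(-1) = (32 + p)*(-1) = -32 - p)
(J(-8, a(-3)) + ((-10 + 2)*(-7) - 1*(-105)))² = ((-32 - 1/(-3)) + ((-10 + 2)*(-7) - 1*(-105)))² = ((-32 - 1*(-⅓)) + (-8*(-7) + 105))² = ((-32 + ⅓) + (56 + 105))² = (-95/3 + 161)² = (388/3)² = 150544/9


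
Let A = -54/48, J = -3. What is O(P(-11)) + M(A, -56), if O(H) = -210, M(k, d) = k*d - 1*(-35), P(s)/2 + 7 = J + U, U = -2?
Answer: -112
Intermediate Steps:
A = -9/8 (A = -54*1/48 = -9/8 ≈ -1.1250)
P(s) = -24 (P(s) = -14 + 2*(-3 - 2) = -14 + 2*(-5) = -14 - 10 = -24)
M(k, d) = 35 + d*k (M(k, d) = d*k + 35 = 35 + d*k)
O(P(-11)) + M(A, -56) = -210 + (35 - 56*(-9/8)) = -210 + (35 + 63) = -210 + 98 = -112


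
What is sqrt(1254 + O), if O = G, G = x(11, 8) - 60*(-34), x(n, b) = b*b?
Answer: sqrt(3358) ≈ 57.948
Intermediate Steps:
x(n, b) = b**2
G = 2104 (G = 8**2 - 60*(-34) = 64 + 2040 = 2104)
O = 2104
sqrt(1254 + O) = sqrt(1254 + 2104) = sqrt(3358)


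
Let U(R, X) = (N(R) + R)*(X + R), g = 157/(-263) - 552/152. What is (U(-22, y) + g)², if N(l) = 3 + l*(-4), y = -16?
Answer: 172220058013696/24970009 ≈ 6.8971e+6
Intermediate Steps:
g = -21130/4997 (g = 157*(-1/263) - 552*1/152 = -157/263 - 69/19 = -21130/4997 ≈ -4.2285)
N(l) = 3 - 4*l
U(R, X) = (3 - 3*R)*(R + X) (U(R, X) = ((3 - 4*R) + R)*(X + R) = (3 - 3*R)*(R + X))
(U(-22, y) + g)² = ((-3*(-22)² + 3*(-22) + 3*(-16) - 3*(-22)*(-16)) - 21130/4997)² = ((-3*484 - 66 - 48 - 1056) - 21130/4997)² = ((-1452 - 66 - 48 - 1056) - 21130/4997)² = (-2622 - 21130/4997)² = (-13123264/4997)² = 172220058013696/24970009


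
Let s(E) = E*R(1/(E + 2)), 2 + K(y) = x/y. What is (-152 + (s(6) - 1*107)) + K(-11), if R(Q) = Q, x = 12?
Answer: -11499/44 ≈ -261.34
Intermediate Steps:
K(y) = -2 + 12/y
s(E) = E/(2 + E) (s(E) = E/(E + 2) = E/(2 + E))
(-152 + (s(6) - 1*107)) + K(-11) = (-152 + (6/(2 + 6) - 1*107)) + (-2 + 12/(-11)) = (-152 + (6/8 - 107)) + (-2 + 12*(-1/11)) = (-152 + (6*(⅛) - 107)) + (-2 - 12/11) = (-152 + (¾ - 107)) - 34/11 = (-152 - 425/4) - 34/11 = -1033/4 - 34/11 = -11499/44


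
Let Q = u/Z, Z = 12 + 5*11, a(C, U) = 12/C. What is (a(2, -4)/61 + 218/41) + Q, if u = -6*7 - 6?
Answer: 787400/167567 ≈ 4.6990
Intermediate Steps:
u = -48 (u = -42 - 6 = -48)
Z = 67 (Z = 12 + 55 = 67)
Q = -48/67 ≈ -0.71642
(a(2, -4)/61 + 218/41) + Q = ((12/2)/61 + 218/41) - 48/67 = ((12*(½))*(1/61) + 218*(1/41)) - 48/67 = (6*(1/61) + 218/41) - 48/67 = (6/61 + 218/41) - 48/67 = 13544/2501 - 48/67 = 787400/167567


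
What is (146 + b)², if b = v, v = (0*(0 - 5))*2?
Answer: 21316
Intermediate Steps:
v = 0 (v = (0*(-5))*2 = 0*2 = 0)
b = 0
(146 + b)² = (146 + 0)² = 146² = 21316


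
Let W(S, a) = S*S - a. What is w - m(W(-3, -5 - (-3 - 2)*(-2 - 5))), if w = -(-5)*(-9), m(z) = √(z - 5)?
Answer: -45 - 2*√11 ≈ -51.633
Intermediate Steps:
W(S, a) = S² - a
m(z) = √(-5 + z)
w = -45 (w = -1*45 = -45)
w - m(W(-3, -5 - (-3 - 2)*(-2 - 5))) = -45 - √(-5 + ((-3)² - (-5 - (-3 - 2)*(-2 - 5)))) = -45 - √(-5 + (9 - (-5 - (-5)*(-7)))) = -45 - √(-5 + (9 - (-5 - 1*35))) = -45 - √(-5 + (9 - (-5 - 35))) = -45 - √(-5 + (9 - 1*(-40))) = -45 - √(-5 + (9 + 40)) = -45 - √(-5 + 49) = -45 - √44 = -45 - 2*√11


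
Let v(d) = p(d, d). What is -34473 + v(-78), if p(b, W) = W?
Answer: -34551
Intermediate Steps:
v(d) = d
-34473 + v(-78) = -34473 - 78 = -34551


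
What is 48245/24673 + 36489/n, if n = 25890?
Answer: 716452049/212927990 ≈ 3.3648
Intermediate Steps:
48245/24673 + 36489/n = 48245/24673 + 36489/25890 = 48245*(1/24673) + 36489*(1/25890) = 48245/24673 + 12163/8630 = 716452049/212927990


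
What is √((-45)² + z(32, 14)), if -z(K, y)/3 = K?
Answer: √1929 ≈ 43.920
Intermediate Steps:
z(K, y) = -3*K
√((-45)² + z(32, 14)) = √((-45)² - 3*32) = √(2025 - 96) = √1929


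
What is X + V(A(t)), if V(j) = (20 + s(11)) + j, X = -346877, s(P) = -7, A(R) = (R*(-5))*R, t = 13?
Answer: -347709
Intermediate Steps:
A(R) = -5*R² (A(R) = (-5*R)*R = -5*R²)
V(j) = 13 + j (V(j) = (20 - 7) + j = 13 + j)
X + V(A(t)) = -346877 + (13 - 5*13²) = -346877 + (13 - 5*169) = -346877 + (13 - 845) = -346877 - 832 = -347709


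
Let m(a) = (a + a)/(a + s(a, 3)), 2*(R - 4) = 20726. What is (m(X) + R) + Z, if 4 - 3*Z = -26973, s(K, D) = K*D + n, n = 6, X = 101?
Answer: 11906293/615 ≈ 19360.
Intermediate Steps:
R = 10367 (R = 4 + (1/2)*20726 = 4 + 10363 = 10367)
s(K, D) = 6 + D*K (s(K, D) = K*D + 6 = D*K + 6 = 6 + D*K)
Z = 26977/3 (Z = 4/3 - 1/3*(-26973) = 4/3 + 8991 = 26977/3 ≈ 8992.3)
m(a) = 2*a/(6 + 4*a) (m(a) = (a + a)/(a + (6 + 3*a)) = (2*a)/(6 + 4*a) = 2*a/(6 + 4*a))
(m(X) + R) + Z = (101/(3 + 2*101) + 10367) + 26977/3 = (101/(3 + 202) + 10367) + 26977/3 = (101/205 + 10367) + 26977/3 = 2125336/205 + 26977/3 = 11906293/615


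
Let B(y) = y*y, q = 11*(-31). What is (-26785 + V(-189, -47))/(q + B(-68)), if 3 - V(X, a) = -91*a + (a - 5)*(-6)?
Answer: -31371/4283 ≈ -7.3245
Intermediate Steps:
q = -341
V(X, a) = -27 + 97*a (V(X, a) = 3 - (-91*a + (a - 5)*(-6)) = 3 - (-91*a + (-5 + a)*(-6)) = 3 - (-91*a + (30 - 6*a)) = 3 - (30 - 97*a) = 3 + (-30 + 97*a) = -27 + 97*a)
B(y) = y²
(-26785 + V(-189, -47))/(q + B(-68)) = (-26785 + (-27 + 97*(-47)))/(-341 + (-68)²) = (-26785 + (-27 - 4559))/(-341 + 4624) = (-26785 - 4586)/4283 = -31371*1/4283 = -31371/4283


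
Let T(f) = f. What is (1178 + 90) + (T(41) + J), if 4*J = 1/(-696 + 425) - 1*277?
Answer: 335972/271 ≈ 1239.8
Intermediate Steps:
J = -18767/271 (J = (1/(-696 + 425) - 1*277)/4 = (1/(-271) - 277)/4 = (-1/271 - 277)/4 = (¼)*(-75068/271) = -18767/271 ≈ -69.251)
(1178 + 90) + (T(41) + J) = (1178 + 90) + (41 - 18767/271) = 1268 - 7656/271 = 335972/271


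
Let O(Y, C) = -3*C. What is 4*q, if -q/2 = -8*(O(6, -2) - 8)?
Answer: -128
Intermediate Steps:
q = -32 (q = -(-16)*(-3*(-2) - 8) = -(-16)*(6 - 8) = -(-16)*(-2) = -2*16 = -32)
4*q = 4*(-32) = -128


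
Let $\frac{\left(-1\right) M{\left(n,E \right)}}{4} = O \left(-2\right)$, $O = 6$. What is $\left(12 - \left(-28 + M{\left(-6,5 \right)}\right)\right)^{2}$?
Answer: $64$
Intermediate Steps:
$M{\left(n,E \right)} = 48$ ($M{\left(n,E \right)} = - 4 \cdot 6 \left(-2\right) = \left(-4\right) \left(-12\right) = 48$)
$\left(12 - \left(-28 + M{\left(-6,5 \right)}\right)\right)^{2} = \left(12 + \left(28 - 48\right)\right)^{2} = \left(12 - 20\right)^{2} = \left(-8\right)^{2} = 64$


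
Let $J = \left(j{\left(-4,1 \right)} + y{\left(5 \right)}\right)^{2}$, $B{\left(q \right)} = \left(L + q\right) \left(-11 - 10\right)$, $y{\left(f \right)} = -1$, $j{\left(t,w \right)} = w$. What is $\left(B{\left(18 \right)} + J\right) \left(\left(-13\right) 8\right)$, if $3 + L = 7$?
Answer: $48048$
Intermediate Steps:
$L = 4$ ($L = -3 + 7 = 4$)
$B{\left(q \right)} = -84 - 21 q$ ($B{\left(q \right)} = \left(4 + q\right) \left(-11 - 10\right) = \left(4 + q\right) \left(-21\right) = -84 - 21 q$)
$J = 0$ ($J = \left(1 - 1\right)^{2} = 0^{2} = 0$)
$\left(B{\left(18 \right)} + J\right) \left(\left(-13\right) 8\right) = \left(\left(-84 - 378\right) + 0\right) \left(\left(-13\right) 8\right) = \left(\left(-84 - 378\right) + 0\right) \left(-104\right) = \left(-462 + 0\right) \left(-104\right) = \left(-462\right) \left(-104\right) = 48048$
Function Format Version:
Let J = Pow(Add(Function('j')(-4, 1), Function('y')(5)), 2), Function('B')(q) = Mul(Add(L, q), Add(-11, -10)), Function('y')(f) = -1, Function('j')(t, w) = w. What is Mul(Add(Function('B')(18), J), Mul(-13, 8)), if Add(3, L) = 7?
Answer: 48048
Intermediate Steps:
L = 4 (L = Add(-3, 7) = 4)
Function('B')(q) = Add(-84, Mul(-21, q)) (Function('B')(q) = Mul(Add(4, q), Add(-11, -10)) = Mul(Add(4, q), -21) = Add(-84, Mul(-21, q)))
J = 0 (J = Pow(Add(1, -1), 2) = Pow(0, 2) = 0)
Mul(Add(Function('B')(18), J), Mul(-13, 8)) = Mul(Add(Add(-84, Mul(-21, 18)), 0), Mul(-13, 8)) = Mul(Add(Add(-84, -378), 0), -104) = Mul(Add(-462, 0), -104) = Mul(-462, -104) = 48048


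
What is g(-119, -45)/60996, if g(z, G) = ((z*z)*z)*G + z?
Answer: 1115177/897 ≈ 1243.2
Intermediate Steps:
g(z, G) = z + G*z³ (g(z, G) = (z²*z)*G + z = z³*G + z = G*z³ + z = z + G*z³)
g(-119, -45)/60996 = (-119 - 45*(-119)³)/60996 = (-119 - 45*(-1685159))*(1/60996) = (-119 + 75832155)*(1/60996) = 75832036*(1/60996) = 1115177/897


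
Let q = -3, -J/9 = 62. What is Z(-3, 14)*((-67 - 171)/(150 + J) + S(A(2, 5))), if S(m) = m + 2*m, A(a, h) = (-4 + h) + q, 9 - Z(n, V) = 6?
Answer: -65/4 ≈ -16.250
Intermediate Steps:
J = -558 (J = -9*62 = -558)
Z(n, V) = 3 (Z(n, V) = 9 - 1*6 = 9 - 6 = 3)
A(a, h) = -7 + h (A(a, h) = (-4 + h) - 3 = -7 + h)
S(m) = 3*m
Z(-3, 14)*((-67 - 171)/(150 + J) + S(A(2, 5))) = 3*((-67 - 171)/(150 - 558) + 3*(-7 + 5)) = 3*(-238/(-408) + 3*(-2)) = 3*(-238*(-1/408) - 6) = 3*(7/12 - 6) = 3*(-65/12) = -65/4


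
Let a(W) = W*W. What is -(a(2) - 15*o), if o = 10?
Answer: 146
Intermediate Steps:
a(W) = W²
-(a(2) - 15*o) = -(2² - 15*10) = -(4 - 150) = -1*(-146) = 146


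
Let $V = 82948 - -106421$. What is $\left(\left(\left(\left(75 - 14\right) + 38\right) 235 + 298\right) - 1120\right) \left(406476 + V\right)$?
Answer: $13372549335$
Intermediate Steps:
$V = 189369$ ($V = 82948 + 106421 = 189369$)
$\left(\left(\left(\left(75 - 14\right) + 38\right) 235 + 298\right) - 1120\right) \left(406476 + V\right) = \left(\left(\left(\left(75 - 14\right) + 38\right) 235 + 298\right) - 1120\right) \left(406476 + 189369\right) = \left(\left(\left(61 + 38\right) 235 + 298\right) - 1120\right) 595845 = \left(\left(99 \cdot 235 + 298\right) - 1120\right) 595845 = \left(\left(23265 + 298\right) - 1120\right) 595845 = \left(23563 - 1120\right) 595845 = 22443 \cdot 595845 = 13372549335$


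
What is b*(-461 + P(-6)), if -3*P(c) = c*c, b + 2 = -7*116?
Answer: 385022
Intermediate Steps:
b = -814 (b = -2 - 7*116 = -2 - 812 = -814)
P(c) = -c²/3 (P(c) = -c*c/3 = -c²/3)
b*(-461 + P(-6)) = -814*(-461 - ⅓*(-6)²) = -814*(-461 - ⅓*36) = -814*(-461 - 12) = -814*(-473) = 385022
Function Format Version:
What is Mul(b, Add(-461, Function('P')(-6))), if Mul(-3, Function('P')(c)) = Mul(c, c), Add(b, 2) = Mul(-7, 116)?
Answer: 385022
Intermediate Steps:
b = -814 (b = Add(-2, Mul(-7, 116)) = Add(-2, -812) = -814)
Function('P')(c) = Mul(Rational(-1, 3), Pow(c, 2)) (Function('P')(c) = Mul(Rational(-1, 3), Mul(c, c)) = Mul(Rational(-1, 3), Pow(c, 2)))
Mul(b, Add(-461, Function('P')(-6))) = Mul(-814, Add(-461, Mul(Rational(-1, 3), Pow(-6, 2)))) = Mul(-814, Add(-461, Mul(Rational(-1, 3), 36))) = Mul(-814, Add(-461, -12)) = Mul(-814, -473) = 385022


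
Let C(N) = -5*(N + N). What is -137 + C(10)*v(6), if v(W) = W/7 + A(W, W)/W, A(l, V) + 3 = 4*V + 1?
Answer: -12377/21 ≈ -589.38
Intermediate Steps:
A(l, V) = -2 + 4*V (A(l, V) = -3 + (4*V + 1) = -3 + (1 + 4*V) = -2 + 4*V)
v(W) = W/7 + (-2 + 4*W)/W
C(N) = -10*N
-137 + C(10)*v(6) = -137 + (-10*10)*(4 - 2/6 + (⅐)*6) = -137 - 100*(4 - 2*⅙ + 6/7) = -137 - 100*(4 - ⅓ + 6/7) = -137 - 100*95/21 = -137 - 9500/21 = -12377/21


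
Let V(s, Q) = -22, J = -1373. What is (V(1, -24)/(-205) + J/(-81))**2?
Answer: 80228863009/275726025 ≈ 290.97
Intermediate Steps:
(V(1, -24)/(-205) + J/(-81))**2 = (-22/(-205) - 1373/(-81))**2 = (-22*(-1/205) - 1373*(-1/81))**2 = (22/205 + 1373/81)**2 = (283247/16605)**2 = 80228863009/275726025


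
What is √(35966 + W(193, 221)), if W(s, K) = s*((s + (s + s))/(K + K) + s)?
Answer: √14352967434/442 ≈ 271.05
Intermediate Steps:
W(s, K) = s*(s + 3*s/(2*K)) (W(s, K) = s*((s + 2*s)/((2*K)) + s) = s*((3*s)*(1/(2*K)) + s) = s*(3*s/(2*K) + s) = s*(s + 3*s/(2*K)))
√(35966 + W(193, 221)) = √(35966 + 193²*(3/2 + 221)/221) = √(35966 + (1/221)*37249*(445/2)) = √(35966 + 16575805/442) = √(32472777/442) = √14352967434/442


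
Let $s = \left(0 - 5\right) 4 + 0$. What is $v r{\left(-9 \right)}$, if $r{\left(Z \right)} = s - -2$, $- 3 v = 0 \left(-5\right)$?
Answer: $0$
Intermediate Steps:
$s = -20$ ($s = \left(-5\right) 4 + 0 = -20 + 0 = -20$)
$v = 0$ ($v = - \frac{0 \left(-5\right)}{3} = \left(- \frac{1}{3}\right) 0 = 0$)
$r{\left(Z \right)} = -18$ ($r{\left(Z \right)} = -20 - -2 = -20 + 2 = -18$)
$v r{\left(-9 \right)} = 0 \left(-18\right) = 0$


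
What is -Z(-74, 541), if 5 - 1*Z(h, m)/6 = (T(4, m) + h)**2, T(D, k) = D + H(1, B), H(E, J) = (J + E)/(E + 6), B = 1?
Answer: 1427394/49 ≈ 29131.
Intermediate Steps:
H(E, J) = (E + J)/(6 + E)
T(D, k) = 2/7 + D (T(D, k) = D + (1 + 1)/(6 + 1) = D + 2/7 = 2/7 + D)
Z(h, m) = 30 - 6*(30/7 + h)**2 (Z(h, m) = 30 - 6*((2/7 + 4) + h)**2 = 30 - 6*(30/7 + h)**2)
-Z(-74, 541) = -(30 - 6*(30 + 7*(-74))**2/49) = -(30 - 6*(30 - 518)**2/49) = -(30 - 6/49*(-488)**2) = -(30 - 6/49*238144) = -(30 - 1428864/49) = -1*(-1427394/49) = 1427394/49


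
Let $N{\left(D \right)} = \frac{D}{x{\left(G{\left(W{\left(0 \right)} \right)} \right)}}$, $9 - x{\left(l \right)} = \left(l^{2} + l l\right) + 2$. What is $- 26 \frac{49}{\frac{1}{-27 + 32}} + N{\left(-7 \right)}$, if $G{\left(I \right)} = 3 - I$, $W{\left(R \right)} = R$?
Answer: $- \frac{70063}{11} \approx -6369.4$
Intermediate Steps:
$x{\left(l \right)} = 7 - 2 l^{2}$ ($x{\left(l \right)} = 9 - \left(\left(l^{2} + l l\right) + 2\right) = 9 - \left(\left(l^{2} + l^{2}\right) + 2\right) = 9 - \left(2 l^{2} + 2\right) = 9 - \left(2 + 2 l^{2}\right) = 7 - 2 l^{2}$)
$N{\left(D \right)} = - \frac{D}{11}$ ($N{\left(D \right)} = \frac{D}{7 - 2 \left(3 - 0\right)^{2}} = \frac{D}{7 - 2 \left(3 + 0\right)^{2}} = \frac{D}{7 - 2 \cdot 3^{2}} = \frac{D}{7 - 18} = \frac{D}{-11} = D \left(- \frac{1}{11}\right) = - \frac{D}{11}$)
$- 26 \frac{49}{\frac{1}{-27 + 32}} + N{\left(-7 \right)} = - 26 \frac{49}{\frac{1}{-27 + 32}} - - \frac{7}{11} = - 26 \frac{49}{\frac{1}{5}} + \frac{7}{11} = - 26 \cdot 49 \frac{1}{\frac{1}{5}} + \frac{7}{11} = - 26 \cdot 49 \cdot 5 + \frac{7}{11} = \left(-26\right) 245 + \frac{7}{11} = -6370 + \frac{7}{11} = - \frac{70063}{11}$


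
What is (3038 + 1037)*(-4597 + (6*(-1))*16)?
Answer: -19123975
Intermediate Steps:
(3038 + 1037)*(-4597 + (6*(-1))*16) = 4075*(-4597 - 6*16) = 4075*(-4597 - 96) = 4075*(-4693) = -19123975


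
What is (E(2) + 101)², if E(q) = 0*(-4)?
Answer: 10201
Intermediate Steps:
E(q) = 0
(E(2) + 101)² = (0 + 101)² = 101² = 10201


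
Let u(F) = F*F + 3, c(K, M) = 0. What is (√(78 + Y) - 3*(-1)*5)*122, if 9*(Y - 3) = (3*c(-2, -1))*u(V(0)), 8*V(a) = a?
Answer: 2928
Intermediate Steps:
V(a) = a/8
u(F) = 3 + F² (u(F) = F² + 3 = 3 + F²)
Y = 3 (Y = 3 + ((3*0)*(3 + ((⅛)*0)²))/9 = 3 + (0*(3 + 0²))/9 = 3 + (0*(3 + 0))/9 = 3 + (0*3)/9 = 3 + (⅑)*0 = 3 + 0 = 3)
(√(78 + Y) - 3*(-1)*5)*122 = (√(78 + 3) - 3*(-1)*5)*122 = (√81 + 3*5)*122 = (9 + 15)*122 = 24*122 = 2928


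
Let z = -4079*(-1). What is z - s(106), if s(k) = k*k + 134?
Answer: -7291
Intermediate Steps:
s(k) = 134 + k**2 (s(k) = k**2 + 134 = 134 + k**2)
z = 4079
z - s(106) = 4079 - (134 + 106**2) = 4079 - (134 + 11236) = 4079 - 1*11370 = 4079 - 11370 = -7291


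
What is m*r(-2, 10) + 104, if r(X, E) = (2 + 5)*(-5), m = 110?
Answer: -3746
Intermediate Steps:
r(X, E) = -35 (r(X, E) = 7*(-5) = -35)
m*r(-2, 10) + 104 = 110*(-35) + 104 = -3850 + 104 = -3746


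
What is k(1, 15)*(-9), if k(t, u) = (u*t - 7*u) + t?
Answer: 801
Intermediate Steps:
k(t, u) = t - 7*u + t*u (k(t, u) = (t*u - 7*u) + t = (-7*u + t*u) + t = t - 7*u + t*u)
k(1, 15)*(-9) = (1 - 7*15 + 1*15)*(-9) = (1 - 105 + 15)*(-9) = -89*(-9) = 801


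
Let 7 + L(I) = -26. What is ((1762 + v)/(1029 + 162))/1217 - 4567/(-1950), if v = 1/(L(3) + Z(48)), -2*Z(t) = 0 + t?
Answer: 125838145981/53702011350 ≈ 2.3433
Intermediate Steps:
Z(t) = -t/2 (Z(t) = -(0 + t)/2 = -t/2)
L(I) = -33 (L(I) = -7 - 26 = -33)
v = -1/57 (v = 1/(-33 - ½*48) = 1/(-33 - 24) = 1/(-57) = -1/57 ≈ -0.017544)
((1762 + v)/(1029 + 162))/1217 - 4567/(-1950) = ((1762 - 1/57)/(1029 + 162))/1217 - 4567/(-1950) = ((100433/57)/1191)*(1/1217) - 4567*(-1/1950) = ((100433/57)*(1/1191))*(1/1217) + 4567/1950 = (100433/67887)*(1/1217) + 4567/1950 = 100433/82618479 + 4567/1950 = 125838145981/53702011350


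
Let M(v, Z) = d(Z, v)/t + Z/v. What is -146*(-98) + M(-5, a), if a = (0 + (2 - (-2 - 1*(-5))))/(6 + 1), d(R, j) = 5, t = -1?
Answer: 500606/35 ≈ 14303.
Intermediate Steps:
a = -1/7 (a = (0 + (2 - (-2 + 5)))/7 = (0 + (2 - 1*3))*(1/7) = (0 + (2 - 3))*(1/7) = (0 - 1)*(1/7) = -1*1/7 = -1/7 ≈ -0.14286)
M(v, Z) = -5 + Z/v (M(v, Z) = 5/(-1) + Z/v = 5*(-1) + Z/v = -5 + Z/v)
-146*(-98) + M(-5, a) = -146*(-98) + (-5 - 1/7/(-5)) = 14308 + (-5 - 1/7*(-1/5)) = 14308 + (-5 + 1/35) = 14308 - 174/35 = 500606/35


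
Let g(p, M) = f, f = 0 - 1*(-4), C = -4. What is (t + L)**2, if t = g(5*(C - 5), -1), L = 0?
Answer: 16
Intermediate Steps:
f = 4 (f = 0 + 4 = 4)
g(p, M) = 4
t = 4
(t + L)**2 = (4 + 0)**2 = 4**2 = 16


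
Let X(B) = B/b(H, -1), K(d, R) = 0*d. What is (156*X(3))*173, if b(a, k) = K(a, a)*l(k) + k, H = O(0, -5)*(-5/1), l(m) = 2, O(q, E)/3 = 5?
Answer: -80964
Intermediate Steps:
O(q, E) = 15 (O(q, E) = 3*5 = 15)
K(d, R) = 0
H = -75 (H = 15*(-5/1) = 15*(-5*1) = 15*(-5) = -75)
b(a, k) = k (b(a, k) = 0*2 + k = 0 + k = k)
X(B) = -B (X(B) = B/(-1) = B*(-1) = -B)
(156*X(3))*173 = (156*(-1*3))*173 = (156*(-3))*173 = -468*173 = -80964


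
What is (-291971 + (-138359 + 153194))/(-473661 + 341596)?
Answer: 277136/132065 ≈ 2.0985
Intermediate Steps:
(-291971 + (-138359 + 153194))/(-473661 + 341596) = (-291971 + 14835)/(-132065) = -277136*(-1/132065) = 277136/132065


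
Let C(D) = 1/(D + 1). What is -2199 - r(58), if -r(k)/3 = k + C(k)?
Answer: -119472/59 ≈ -2024.9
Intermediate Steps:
C(D) = 1/(1 + D)
r(k) = -3*k - 3/(1 + k) (r(k) = -3*(k + 1/(1 + k)) = -3*k - 3/(1 + k))
-2199 - r(58) = -2199 - 3*(-1 - 1*58*(1 + 58))/(1 + 58) = -2199 - 3*(-1 - 1*58*59)/59 = -2199 - 3*(-1 - 3422)/59 = -2199 - 3*(-3423)/59 = -2199 - 1*(-10269/59) = -2199 + 10269/59 = -119472/59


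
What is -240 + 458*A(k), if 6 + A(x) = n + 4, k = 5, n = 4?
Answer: 676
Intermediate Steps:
A(x) = 2 (A(x) = -6 + (4 + 4) = -6 + 8 = 2)
-240 + 458*A(k) = -240 + 458*2 = -240 + 916 = 676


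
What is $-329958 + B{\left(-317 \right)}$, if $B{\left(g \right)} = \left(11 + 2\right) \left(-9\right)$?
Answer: $-330075$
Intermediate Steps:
$B{\left(g \right)} = -117$ ($B{\left(g \right)} = 13 \left(-9\right) = -117$)
$-329958 + B{\left(-317 \right)} = -329958 - 117 = -330075$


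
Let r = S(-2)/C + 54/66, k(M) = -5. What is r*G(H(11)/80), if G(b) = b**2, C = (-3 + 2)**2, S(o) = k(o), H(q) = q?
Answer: -253/3200 ≈ -0.079062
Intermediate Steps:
S(o) = -5
C = 1 (C = (-1)**2 = 1)
r = -46/11 (r = -5/1 + 54/66 = -5*1 + 54*(1/66) = -5 + 9/11 = -46/11 ≈ -4.1818)
r*G(H(11)/80) = -46*(11/80)**2/11 = -46/11*121/6400 = -253/3200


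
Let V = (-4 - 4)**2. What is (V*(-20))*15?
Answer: -19200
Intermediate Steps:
V = 64 (V = (-8)**2 = 64)
(V*(-20))*15 = (64*(-20))*15 = -1280*15 = -19200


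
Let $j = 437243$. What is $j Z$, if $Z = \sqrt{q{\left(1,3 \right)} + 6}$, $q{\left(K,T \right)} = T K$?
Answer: $1311729$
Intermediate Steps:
$q{\left(K,T \right)} = K T$
$Z = 3$ ($Z = \sqrt{1 \cdot 3 + 6} = \sqrt{3 + 6} = \sqrt{9} = 3$)
$j Z = 437243 \cdot 3 = 1311729$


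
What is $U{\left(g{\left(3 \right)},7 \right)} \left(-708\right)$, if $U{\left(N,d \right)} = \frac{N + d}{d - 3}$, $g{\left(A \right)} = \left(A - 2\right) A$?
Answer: $-1770$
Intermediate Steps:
$g{\left(A \right)} = A \left(-2 + A\right)$ ($g{\left(A \right)} = \left(-2 + A\right) A = A \left(-2 + A\right)$)
$U{\left(N,d \right)} = \frac{N + d}{-3 + d}$
$U{\left(g{\left(3 \right)},7 \right)} \left(-708\right) = \frac{3 \left(-2 + 3\right) + 7}{-3 + 7} \left(-708\right) = \frac{3 \cdot 1 + 7}{4} \left(-708\right) = \frac{3 + 7}{4} \left(-708\right) = \frac{1}{4} \cdot 10 \left(-708\right) = \frac{5}{2} \left(-708\right) = -1770$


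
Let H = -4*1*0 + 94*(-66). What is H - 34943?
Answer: -41147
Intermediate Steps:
H = -6204 (H = -4*0 - 6204 = 0 - 6204 = -6204)
H - 34943 = -6204 - 34943 = -41147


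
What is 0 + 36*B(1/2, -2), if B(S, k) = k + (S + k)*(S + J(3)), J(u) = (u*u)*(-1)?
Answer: 387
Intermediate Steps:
J(u) = -u² (J(u) = u²*(-1) = -u²)
B(S, k) = k + (-9 + S)*(S + k) (B(S, k) = k + (S + k)*(S - 1*3²) = k + (S + k)*(S - 1*9) = k + (S + k)*(S - 9) = k + (S + k)*(-9 + S) = k + (-9 + S)*(S + k))
0 + 36*B(1/2, -2) = 0 + 36*((1/2)² - 9/2 - 8*(-2) - 2/2) = 0 + 36*((½)² - 9*½ + 16 + (½)*(-2)) = 0 + 36*(¼ - 9/2 + 16 - 1) = 0 + 36*(43/4) = 0 + 387 = 387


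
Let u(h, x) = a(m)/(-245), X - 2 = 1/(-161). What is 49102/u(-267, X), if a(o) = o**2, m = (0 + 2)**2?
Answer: -6014995/8 ≈ -7.5187e+5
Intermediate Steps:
m = 4 (m = 2**2 = 4)
X = 321/161 (X = 2 + 1/(-161) = 2 - 1/161 = 321/161 ≈ 1.9938)
u(h, x) = -16/245 (u(h, x) = 4**2/(-245) = 16*(-1/245) = -16/245)
49102/u(-267, X) = 49102/(-16/245) = 49102*(-245/16) = -6014995/8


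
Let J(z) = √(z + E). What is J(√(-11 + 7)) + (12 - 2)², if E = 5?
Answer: 100 + √(5 + 2*I) ≈ 102.28 + 0.43884*I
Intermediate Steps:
J(z) = √(5 + z) (J(z) = √(z + 5) = √(5 + z))
J(√(-11 + 7)) + (12 - 2)² = √(5 + √(-11 + 7)) + (12 - 2)² = √(5 + √(-4)) + 10² = √(5 + 2*I) + 100 = 100 + √(5 + 2*I)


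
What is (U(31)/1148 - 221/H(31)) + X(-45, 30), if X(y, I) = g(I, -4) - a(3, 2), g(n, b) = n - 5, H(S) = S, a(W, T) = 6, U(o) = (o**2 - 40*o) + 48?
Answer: 59329/5084 ≈ 11.670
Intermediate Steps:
U(o) = 48 + o**2 - 40*o
g(n, b) = -5 + n
X(y, I) = -11 + I (X(y, I) = (-5 + I) - 1*6 = (-5 + I) - 6 = -11 + I)
(U(31)/1148 - 221/H(31)) + X(-45, 30) = ((48 + 31**2 - 40*31)/1148 - 221/31) + (-11 + 30) = ((48 + 961 - 1240)*(1/1148) - 221*1/31) + 19 = (-231*1/1148 - 221/31) + 19 = (-33/164 - 221/31) + 19 = -37267/5084 + 19 = 59329/5084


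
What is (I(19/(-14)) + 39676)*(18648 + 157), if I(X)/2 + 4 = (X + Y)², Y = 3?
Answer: 73113708365/98 ≈ 7.4606e+8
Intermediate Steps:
I(X) = -8 + 2*(3 + X)² (I(X) = -8 + 2*(X + 3)² = -8 + 2*(3 + X)²)
(I(19/(-14)) + 39676)*(18648 + 157) = ((-8 + 2*(3 + 19/(-14))²) + 39676)*(18648 + 157) = ((-8 + 2*(3 + 19*(-1/14))²) + 39676)*18805 = ((-8 + 2*(3 - 19/14)²) + 39676)*18805 = ((-8 + 2*(23/14)²) + 39676)*18805 = ((-8 + 2*(529/196)) + 39676)*18805 = ((-8 + 529/98) + 39676)*18805 = (-255/98 + 39676)*18805 = (3887993/98)*18805 = 73113708365/98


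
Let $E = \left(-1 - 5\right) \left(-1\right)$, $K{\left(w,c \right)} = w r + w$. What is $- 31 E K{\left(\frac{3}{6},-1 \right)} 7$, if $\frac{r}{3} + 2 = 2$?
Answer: $-651$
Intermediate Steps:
$r = 0$ ($r = -6 + 3 \cdot 2 = -6 + 6 = 0$)
$K{\left(w,c \right)} = w$ ($K{\left(w,c \right)} = w 0 + w = 0 + w = w$)
$E = 6$ ($E = \left(-6\right) \left(-1\right) = 6$)
$- 31 E K{\left(\frac{3}{6},-1 \right)} 7 = \left(-31\right) 6 \cdot \frac{3}{6} \cdot 7 = - 186 \cdot 3 \cdot \frac{1}{6} \cdot 7 = - 186 \cdot \frac{1}{2} \cdot 7 = \left(-186\right) \frac{7}{2} = -651$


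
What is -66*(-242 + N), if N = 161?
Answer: 5346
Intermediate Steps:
-66*(-242 + N) = -66*(-242 + 161) = -66*(-81) = 5346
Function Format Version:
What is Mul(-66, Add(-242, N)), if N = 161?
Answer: 5346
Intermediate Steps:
Mul(-66, Add(-242, N)) = Mul(-66, Add(-242, 161)) = Mul(-66, -81) = 5346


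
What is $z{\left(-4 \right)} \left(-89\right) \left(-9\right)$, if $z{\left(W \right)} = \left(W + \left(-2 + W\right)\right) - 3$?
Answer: $-10413$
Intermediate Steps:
$z{\left(W \right)} = -5 + 2 W$ ($z{\left(W \right)} = \left(-2 + 2 W\right) - 3 = -5 + 2 W$)
$z{\left(-4 \right)} \left(-89\right) \left(-9\right) = \left(-5 + 2 \left(-4\right)\right) \left(-89\right) \left(-9\right) = \left(-5 - 8\right) \left(-89\right) \left(-9\right) = \left(-13\right) \left(-89\right) \left(-9\right) = 1157 \left(-9\right) = -10413$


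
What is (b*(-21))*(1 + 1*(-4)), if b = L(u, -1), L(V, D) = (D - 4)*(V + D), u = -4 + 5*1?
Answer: 0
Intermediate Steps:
u = 1 (u = -4 + 5 = 1)
L(V, D) = (-4 + D)*(D + V)
b = 0 (b = (-1)² - 4*(-1) - 4*1 - 1*1 = 1 + 4 - 4 - 1 = 0)
(b*(-21))*(1 + 1*(-4)) = (0*(-21))*(1 + 1*(-4)) = 0*(1 - 4) = 0*(-3) = 0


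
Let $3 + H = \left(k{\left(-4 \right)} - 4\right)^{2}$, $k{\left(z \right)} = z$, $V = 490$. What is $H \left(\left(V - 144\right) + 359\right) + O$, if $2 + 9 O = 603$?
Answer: $\frac{387646}{9} \approx 43072.0$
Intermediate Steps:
$O = \frac{601}{9}$ ($O = - \frac{2}{9} + \frac{1}{9} \cdot 603 = - \frac{2}{9} + 67 = \frac{601}{9} \approx 66.778$)
$H = 61$ ($H = -3 + \left(-4 - 4\right)^{2} = -3 + \left(-8\right)^{2} = -3 + 64 = 61$)
$H \left(\left(V - 144\right) + 359\right) + O = 61 \left(\left(490 - 144\right) + 359\right) + \frac{601}{9} = 61 \left(346 + 359\right) + \frac{601}{9} = 61 \cdot 705 + \frac{601}{9} = 43005 + \frac{601}{9} = \frac{387646}{9}$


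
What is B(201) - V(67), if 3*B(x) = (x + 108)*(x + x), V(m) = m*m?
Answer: 36917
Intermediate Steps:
V(m) = m²
B(x) = 2*x*(108 + x)/3 (B(x) = ((x + 108)*(x + x))/3 = ((108 + x)*(2*x))/3 = (2*x*(108 + x))/3 = 2*x*(108 + x)/3)
B(201) - V(67) = (⅔)*201*(108 + 201) - 1*67² = (⅔)*201*309 - 1*4489 = 41406 - 4489 = 36917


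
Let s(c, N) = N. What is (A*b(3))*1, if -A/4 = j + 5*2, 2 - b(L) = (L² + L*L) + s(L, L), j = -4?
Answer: 456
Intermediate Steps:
b(L) = 2 - L - 2*L² (b(L) = 2 - ((L² + L*L) + L) = 2 - ((L² + L²) + L) = 2 - (2*L² + L) = 2 - (L + 2*L²) = 2 + (-L - 2*L²) = 2 - L - 2*L²)
A = -24 (A = -4*(-4 + 5*2) = -4*(-4 + 10) = -4*6 = -24)
(A*b(3))*1 = -24*(2 - 1*3 - 2*3²)*1 = -24*(2 - 3 - 2*9)*1 = -24*(2 - 3 - 18)*1 = -24*(-19)*1 = 456*1 = 456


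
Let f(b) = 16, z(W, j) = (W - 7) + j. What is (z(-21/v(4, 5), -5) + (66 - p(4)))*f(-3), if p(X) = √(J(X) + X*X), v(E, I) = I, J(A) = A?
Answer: 3984/5 - 32*√5 ≈ 725.25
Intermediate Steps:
z(W, j) = -7 + W + j (z(W, j) = (-7 + W) + j = -7 + W + j)
p(X) = √(X + X²) (p(X) = √(X + X*X) = √(X + X²))
(z(-21/v(4, 5), -5) + (66 - p(4)))*f(-3) = ((-7 - 21/5 - 5) + (66 - √(4*(1 + 4))))*16 = ((-7 - 21*⅕ - 5) + (66 - √(4*5)))*16 = ((-7 - 21/5 - 5) + (66 - √20))*16 = (-81/5 + (66 - 2*√5))*16 = (249/5 - 2*√5)*16 = 3984/5 - 32*√5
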